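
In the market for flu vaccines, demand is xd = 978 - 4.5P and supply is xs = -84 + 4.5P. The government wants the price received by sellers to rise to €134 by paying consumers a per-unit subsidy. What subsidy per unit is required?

At a seller price of 134, quantity supplied is -84 + 4.5·134 = 519.
Buyers absorb 519 only when they pay Pb with 978 − 4.5·Pb = 519, i.e. Pb = 102.
s = Ps − Pb = 134 − 102 = 32.

Required subsidy s = €32 per unit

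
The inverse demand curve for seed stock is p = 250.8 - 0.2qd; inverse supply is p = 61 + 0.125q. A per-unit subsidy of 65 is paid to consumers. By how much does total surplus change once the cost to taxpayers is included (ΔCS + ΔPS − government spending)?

Pre-subsidy: 250.8 - 0.2q = 61 + 0.125q gives q* = 584 and p* = 134.
With the rebate, buyers effectively pay pb = ps − 65, where ps is the price sellers receive.
On the curves, pb = 250.8 - 0.2q and ps = 61 + 0.125q; the wedge ps − pb = 65 gives 61 + 0.125q − (250.8 - 0.2q) = 65, so q' = 784.
Then pb = 250.8 − 0.2·784 = 94 and ps = 61 + 0.125·784 = 159.
ΔCS = ½(584 + 784)(134 − 94) = 27360; ΔPS = ½(584 + 784)(159 − 134) = 17100.
Government spending = 65 × 784 = 50960.
Net change = 27360 + 17100 − 50960 = -6500. The loss equals the DWL triangle ½·65·200.

Net change in total surplus = -6500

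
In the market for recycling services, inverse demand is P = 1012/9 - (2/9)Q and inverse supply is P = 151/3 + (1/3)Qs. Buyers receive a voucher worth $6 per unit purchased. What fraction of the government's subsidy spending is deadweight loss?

Pre-subsidy: 1012/9 - (2/9)Q = 151/3 + (1/3)Q gives Q* = 111.8 and P* = 87.6.
With the rebate, buyers effectively pay Pb = Ps − 6, where Ps is the price sellers receive.
On the curves, Pb = 1012/9 - (2/9)Q and Ps = 151/3 + (1/3)Q; the wedge Ps − Pb = 6 gives 151/3 + (1/3)Q − (1012/9 - (2/9)Q) = 6, so Q' = 122.6.
Then Pb = 1012/9 − (2/9)·122.6 = 85.2 and Ps = 151/3 + (1/3)·122.6 = 91.2.
ΔCS = ½(111.8 + 122.6)(87.6 − 85.2) = 281.28; ΔPS = ½(111.8 + 122.6)(91.2 − 87.6) = 421.92.
Government spending = 6 × 122.6 = 735.6.
DWL = ½ × 6 × (122.6 − 111.8) = 32.4; fraction = 32.4 / 735.6 = 27/613.

DWL / government spending = 27/613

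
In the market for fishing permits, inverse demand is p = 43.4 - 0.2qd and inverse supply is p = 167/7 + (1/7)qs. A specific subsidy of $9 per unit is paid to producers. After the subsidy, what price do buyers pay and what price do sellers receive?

Pre-subsidy: 43.4 - 0.2q = 167/7 + (1/7)q gives q* = 57 and p* = 32.
With the subsidy, sellers receive ps = pb + 9 for each unit, where pb is the price buyers pay.
On the curves, pb = 43.4 - 0.2q and ps = 167/7 + (1/7)q; the wedge ps − pb = 9 gives 167/7 + (1/7)q − (43.4 - 0.2q) = 9, so q' = 83.25.
Then pb = 43.4 − 0.2·83.25 = 26.75 and ps = 167/7 + (1/7)·83.25 = 35.75.

Buyers pay $26.75; sellers receive $35.75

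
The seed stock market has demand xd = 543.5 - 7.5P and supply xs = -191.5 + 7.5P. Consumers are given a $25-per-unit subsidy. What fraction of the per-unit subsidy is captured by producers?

Producer share = 0.5

Pre-subsidy: 543.5 - 7.5P = -191.5 + 7.5P gives P* = 49, x* = 176.
With the rebate, buyers effectively pay Pb = Ps − 25, where Ps is the price sellers receive.
Demand in terms of Ps becomes xd = 543.5 − 7.5(Ps − 25) = 731 - 7.5Ps. Setting this equal to supply: 731 - 7.5Ps = -191.5 + 7.5Ps, so Ps = 61.5.
Buyers pay Pb = 61.5 − 25 = 36.5; x' = -191.5 + 7.5·61.5 = 269.75.
Buyers' price falls by P* − Pb = 49 − 36.5 = 12.5; sellers' price rises by Ps − P* = 61.5 − 49 = 12.5.
So producers capture 12.5/25 = 0.5 of each unit of subsidy.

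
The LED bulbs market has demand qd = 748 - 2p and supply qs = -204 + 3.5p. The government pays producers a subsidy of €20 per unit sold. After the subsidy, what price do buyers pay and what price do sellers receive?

Pre-subsidy: 748 - 2p = -204 + 3.5p gives p* = 1904/11, q* = 4420/11.
With the subsidy, sellers receive ps = pb + 20 for each unit, where pb is the price buyers pay.
Supply in terms of pb becomes qs = -204 + 3.5(pb + 20) = -134 + 3.5pb. Setting this equal to demand: 748 - 2pb = -134 + 3.5pb, so pb = 1764/11.
Sellers receive ps = 1764/11 + 20 = 1984/11; q' = 748 − 2·(1764/11) = 4700/11.

Buyers pay 1764/11; sellers receive 1984/11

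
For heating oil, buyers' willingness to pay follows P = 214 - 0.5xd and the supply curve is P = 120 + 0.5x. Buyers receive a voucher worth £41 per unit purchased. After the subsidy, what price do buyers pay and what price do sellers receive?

Pre-subsidy: 214 - 0.5x = 120 + 0.5x gives x* = 94 and P* = 167.
With the rebate, buyers effectively pay Pb = Ps − 41, where Ps is the price sellers receive.
On the curves, Pb = 214 - 0.5x and Ps = 120 + 0.5x; the wedge Ps − Pb = 41 gives 120 + 0.5x − (214 - 0.5x) = 41, so x' = 135.
Then Pb = 214 − 0.5·135 = 146.5 and Ps = 120 + 0.5·135 = 187.5.

Buyers pay £146.5; sellers receive £187.5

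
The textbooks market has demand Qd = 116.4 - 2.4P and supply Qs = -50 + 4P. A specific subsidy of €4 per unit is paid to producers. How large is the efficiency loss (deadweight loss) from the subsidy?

Pre-subsidy: 116.4 - 2.4P = -50 + 4P gives P* = 26, Q* = 54.
With the subsidy, sellers receive Ps = Pb + 4 for each unit, where Pb is the price buyers pay.
Supply in terms of Pb becomes Qs = -50 + 4(Pb + 4) = -34 + 4Pb. Setting this equal to demand: 116.4 - 2.4Pb = -34 + 4Pb, so Pb = 23.5.
Sellers receive Ps = 23.5 + 4 = 27.5; Q' = 116.4 − 2.4·23.5 = 60.
The subsidy expands output by 60 − 54 = 6 past the efficient level; on those units the gap between marginal cost and willingness to pay runs from 0 up to 4.
DWL = ½ × 4 × 6 = 12.

Deadweight loss = €12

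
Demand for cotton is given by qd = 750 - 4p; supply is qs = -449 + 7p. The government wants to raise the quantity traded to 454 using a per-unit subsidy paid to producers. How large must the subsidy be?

Required subsidy s = 55 per unit

At q = 454, invert demand for the buyer price: pb = (750 − 454)/4 = 74; invert supply for the seller price: ps = (454 − (-449))/7 = 129.
The subsidy must fill the gap: s = ps − pb = 129 − 74 = 55.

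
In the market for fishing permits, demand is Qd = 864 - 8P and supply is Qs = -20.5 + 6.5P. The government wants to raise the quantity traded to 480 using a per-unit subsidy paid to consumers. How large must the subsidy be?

Required subsidy s = 29 per unit

At Q = 480, invert demand for the buyer price: Pb = (864 − 480)/8 = 48; invert supply for the seller price: Ps = (480 − (-20.5))/6.5 = 77.
The subsidy must fill the gap: s = Ps − Pb = 77 − 48 = 29.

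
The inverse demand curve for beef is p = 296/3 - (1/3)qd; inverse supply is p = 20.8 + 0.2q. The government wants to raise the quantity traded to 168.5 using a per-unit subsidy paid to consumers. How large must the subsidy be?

At q = 168.5, from the demand curve buyers pay pb = 296/3 − (1/3)·168.5 = 42.5; from the supply curve sellers need ps = 20.8 + 0.2·168.5 = 54.5.
The subsidy must fill the gap: s = ps − pb = 54.5 − 42.5 = 12.

Required subsidy s = 12 per unit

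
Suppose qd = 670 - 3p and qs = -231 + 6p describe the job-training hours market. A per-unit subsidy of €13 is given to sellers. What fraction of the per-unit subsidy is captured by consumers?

Consumer share = 2/3

Pre-subsidy: 670 - 3p = -231 + 6p gives p* = 901/9, q* = 1109/3.
With the subsidy, sellers receive ps = pb + 13 for each unit, where pb is the price buyers pay.
Supply in terms of pb becomes qs = -231 + 6(pb + 13) = -153 + 6pb. Setting this equal to demand: 670 - 3pb = -153 + 6pb, so pb = 823/9.
Sellers receive ps = 823/9 + 13 = 940/9; q' = 670 − 3·(823/9) = 1187/3.
Buyers' price falls by p* − pb = 901/9 − 823/9 = 26/3; sellers' price rises by ps − p* = 940/9 − 901/9 = 13/3.
So consumers capture (26/3)/13 = 2/3 of each unit of subsidy.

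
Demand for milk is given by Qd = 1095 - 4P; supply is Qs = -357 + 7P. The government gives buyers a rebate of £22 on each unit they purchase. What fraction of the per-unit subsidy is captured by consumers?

Pre-subsidy: 1095 - 4P = -357 + 7P gives P* = 132, Q* = 567.
With the rebate, buyers effectively pay Pb = Ps − 22, where Ps is the price sellers receive.
Demand in terms of Ps becomes Qd = 1095 − 4(Ps − 22) = 1183 - 4Ps. Setting this equal to supply: 1183 - 4Ps = -357 + 7Ps, so Ps = 140.
Buyers pay Pb = 140 − 22 = 118; Q' = -357 + 7·140 = 623.
Buyers' price falls by P* − Pb = 132 − 118 = 14; sellers' price rises by Ps − P* = 140 − 132 = 8.
So consumers capture 14/22 = 7/11 of each unit of subsidy.

Consumer share = 7/11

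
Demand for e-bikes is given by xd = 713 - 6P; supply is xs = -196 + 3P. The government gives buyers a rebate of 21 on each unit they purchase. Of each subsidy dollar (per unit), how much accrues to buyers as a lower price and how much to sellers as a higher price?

Pre-subsidy: 713 - 6P = -196 + 3P gives P* = 101, x* = 107.
With the rebate, buyers effectively pay Pb = Ps − 21, where Ps is the price sellers receive.
Demand in terms of Ps becomes xd = 713 − 6(Ps − 21) = 839 - 6Ps. Setting this equal to supply: 839 - 6Ps = -196 + 3Ps, so Ps = 115.
Buyers pay Pb = 115 − 21 = 94; x' = -196 + 3·115 = 149.
Buyers' price falls by P* − Pb = 101 − 94 = 7; sellers' price rises by Ps − P* = 115 − 101 = 14.

Buyers gain 7 per unit; sellers gain 14 per unit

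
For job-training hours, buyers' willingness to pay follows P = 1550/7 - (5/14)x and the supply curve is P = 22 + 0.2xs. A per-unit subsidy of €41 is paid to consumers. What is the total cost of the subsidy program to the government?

Pre-subsidy: 1550/7 - (5/14)x = 22 + 0.2x gives x* = 13960/39 and P* = 3650/39.
With the rebate, buyers effectively pay Pb = Ps − 41, where Ps is the price sellers receive.
On the curves, Pb = 1550/7 - (5/14)x and Ps = 22 + 0.2x; the wedge Ps − Pb = 41 gives 22 + 0.2x − (1550/7 - (5/14)x) = 41, so x' = 5610/13.
Then Pb = 1550/7 − (5/14)·(5610/13) = 875/13 and Ps = 22 + 0.2·(5610/13) = 1408/13.
Government outlay = subsidy × quantity = 41 × 5610/13 = 230010/13.

Government cost = 230010/13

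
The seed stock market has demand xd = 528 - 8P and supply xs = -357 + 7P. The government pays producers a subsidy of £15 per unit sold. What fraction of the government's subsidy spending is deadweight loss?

DWL / government spending = 0.25

Pre-subsidy: 528 - 8P = -357 + 7P gives P* = 59, x* = 56.
With the subsidy, sellers receive Ps = Pb + 15 for each unit, where Pb is the price buyers pay.
Supply in terms of Pb becomes xs = -357 + 7(Pb + 15) = -252 + 7Pb. Setting this equal to demand: 528 - 8Pb = -252 + 7Pb, so Pb = 52.
Sellers receive Ps = 52 + 15 = 67; x' = 528 − 8·52 = 112.
ΔCS = ½(56 + 112)(59 − 52) = 588; ΔPS = ½(56 + 112)(67 − 59) = 672.
Government spending = 15 × 112 = 1680.
DWL = ½ × 15 × (112 − 56) = 420; fraction = 420 / 1680 = 0.25.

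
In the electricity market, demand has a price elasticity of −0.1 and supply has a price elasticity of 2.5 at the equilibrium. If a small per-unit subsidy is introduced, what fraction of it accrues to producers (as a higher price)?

For a small subsidy around the equilibrium, the benefit split depends on the relative slopes, which at a point are proportional to the elasticities.
Buyer share = εs/(εs + |εd|) = 2.5/(2.5 + 0.1) = 25/26; seller share = |εd|/(εs + |εd|) = 1/26.
So producers capture 1/26 of the subsidy.

Producer share = 1/26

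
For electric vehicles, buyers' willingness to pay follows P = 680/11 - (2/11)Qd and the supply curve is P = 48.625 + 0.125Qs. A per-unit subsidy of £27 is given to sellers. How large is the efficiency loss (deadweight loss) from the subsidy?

Deadweight loss = £1188

Pre-subsidy: 680/11 - (2/11)Q = 48.625 + 0.125Q gives Q* = 43 and P* = 54.
With the subsidy, sellers receive Ps = Pb + 27 for each unit, where Pb is the price buyers pay.
On the curves, Pb = 680/11 - (2/11)Q and Ps = 48.625 + 0.125Q; the wedge Ps − Pb = 27 gives 48.625 + 0.125Q − (680/11 - (2/11)Q) = 27, so Q' = 131.
Then Pb = 680/11 − (2/11)·131 = 38 and Ps = 48.625 + 0.125·131 = 65.
The subsidy expands output by 131 − 43 = 88 past the efficient level; on those units the gap between marginal cost and willingness to pay runs from 0 up to 27.
DWL = ½ × 27 × 88 = 1188.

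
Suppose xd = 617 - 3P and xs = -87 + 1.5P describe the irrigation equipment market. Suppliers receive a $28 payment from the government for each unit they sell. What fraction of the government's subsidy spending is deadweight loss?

Pre-subsidy: 617 - 3P = -87 + 1.5P gives P* = 1408/9, x* = 443/3.
With the subsidy, sellers receive Ps = Pb + 28 for each unit, where Pb is the price buyers pay.
Supply in terms of Pb becomes xs = -87 + 1.5(Pb + 28) = -45 + 1.5Pb. Setting this equal to demand: 617 - 3Pb = -45 + 1.5Pb, so Pb = 1324/9.
Sellers receive Ps = 1324/9 + 28 = 1576/9; x' = 617 − 3·(1324/9) = 527/3.
ΔCS = ½(443/3 + 527/3)(1408/9 − 1324/9) = 13580/9; ΔPS = ½(443/3 + 527/3)(1576/9 − 1408/9) = 27160/9.
Government spending = 28 × 527/3 = 14756/3.
DWL = ½ × 28 × (527/3 − 443/3) = 392; fraction = 392 / (14756/3) = 42/527.

DWL / government spending = 42/527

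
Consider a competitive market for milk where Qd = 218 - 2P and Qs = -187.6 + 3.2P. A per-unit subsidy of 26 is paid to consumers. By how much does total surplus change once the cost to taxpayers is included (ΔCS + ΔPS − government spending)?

Pre-subsidy: 218 - 2P = -187.6 + 3.2P gives P* = 78, Q* = 62.
With the rebate, buyers effectively pay Pb = Ps − 26, where Ps is the price sellers receive.
Demand in terms of Ps becomes Qd = 218 − 2(Ps − 26) = 270 - 2Ps. Setting this equal to supply: 270 - 2Ps = -187.6 + 3.2Ps, so Ps = 88.
Buyers pay Pb = 88 − 26 = 62; Q' = -187.6 + 3.2·88 = 94.
ΔCS = ½(62 + 94)(78 − 62) = 1248; ΔPS = ½(62 + 94)(88 − 78) = 780.
Government spending = 26 × 94 = 2444.
Net change = 1248 + 780 − 2444 = -416. The loss equals the DWL triangle ½·26·32.

Net change in total surplus = -416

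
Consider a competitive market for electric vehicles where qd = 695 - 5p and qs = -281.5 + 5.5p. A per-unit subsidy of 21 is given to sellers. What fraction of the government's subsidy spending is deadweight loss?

Pre-subsidy: 695 - 5p = -281.5 + 5.5p gives p* = 93, q* = 230.
With the subsidy, sellers receive ps = pb + 21 for each unit, where pb is the price buyers pay.
Supply in terms of pb becomes qs = -281.5 + 5.5(pb + 21) = -166 + 5.5pb. Setting this equal to demand: 695 - 5pb = -166 + 5.5pb, so pb = 82.
Sellers receive ps = 82 + 21 = 103; q' = 695 − 5·82 = 285.
ΔCS = ½(230 + 285)(93 − 82) = 2832.5; ΔPS = ½(230 + 285)(103 − 93) = 2575.
Government spending = 21 × 285 = 5985.
DWL = ½ × 21 × (285 − 230) = 577.5; fraction = 577.5 / 5985 = 11/114.

DWL / government spending = 11/114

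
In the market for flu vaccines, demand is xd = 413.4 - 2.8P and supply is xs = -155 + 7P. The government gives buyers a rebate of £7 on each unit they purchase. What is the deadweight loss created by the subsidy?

Deadweight loss = £49

Pre-subsidy: 413.4 - 2.8P = -155 + 7P gives P* = 58, x* = 251.
With the rebate, buyers effectively pay Pb = Ps − 7, where Ps is the price sellers receive.
Demand in terms of Ps becomes xd = 413.4 − 2.8(Ps − 7) = 433 - 2.8Ps. Setting this equal to supply: 433 - 2.8Ps = -155 + 7Ps, so Ps = 60.
Buyers pay Pb = 60 − 7 = 53; x' = -155 + 7·60 = 265.
The subsidy expands output by 265 − 251 = 14 past the efficient level; on those units the gap between marginal cost and willingness to pay runs from 0 up to 7.
DWL = ½ × 7 × 14 = 49.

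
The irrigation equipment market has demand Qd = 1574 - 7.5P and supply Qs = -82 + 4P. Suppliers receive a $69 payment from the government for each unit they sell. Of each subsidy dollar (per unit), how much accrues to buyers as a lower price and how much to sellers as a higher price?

Pre-subsidy: 1574 - 7.5P = -82 + 4P gives P* = 144, Q* = 494.
With the subsidy, sellers receive Ps = Pb + 69 for each unit, where Pb is the price buyers pay.
Supply in terms of Pb becomes Qs = -82 + 4(Pb + 69) = 194 + 4Pb. Setting this equal to demand: 1574 - 7.5Pb = 194 + 4Pb, so Pb = 120.
Sellers receive Ps = 120 + 69 = 189; Q' = 1574 − 7.5·120 = 674.
Buyers' price falls by P* − Pb = 144 − 120 = 24; sellers' price rises by Ps − P* = 189 − 144 = 45.

Buyers gain $24 per unit; sellers gain $45 per unit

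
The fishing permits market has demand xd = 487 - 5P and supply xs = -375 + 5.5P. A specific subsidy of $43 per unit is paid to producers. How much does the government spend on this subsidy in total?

Pre-subsidy: 487 - 5P = -375 + 5.5P gives P* = 1724/21, x* = 1607/21.
With the subsidy, sellers receive Ps = Pb + 43 for each unit, where Pb is the price buyers pay.
Supply in terms of Pb becomes xs = -375 + 5.5(Pb + 43) = -138.5 + 5.5Pb. Setting this equal to demand: 487 - 5Pb = -138.5 + 5.5Pb, so Pb = 417/7.
Sellers receive Ps = 417/7 + 43 = 718/7; x' = 487 − 5·(417/7) = 1324/7.
Government outlay = subsidy × quantity = 43 × 1324/7 = 56932/7.

Government cost = 56932/7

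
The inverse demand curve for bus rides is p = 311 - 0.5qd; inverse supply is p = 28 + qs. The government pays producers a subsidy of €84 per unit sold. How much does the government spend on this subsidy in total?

Government cost = €20552

Pre-subsidy: 311 - 0.5q = 28 + q gives q* = 566/3 and p* = 650/3.
With the subsidy, sellers receive ps = pb + 84 for each unit, where pb is the price buyers pay.
On the curves, pb = 311 - 0.5q and ps = 28 + q; the wedge ps − pb = 84 gives 28 + q − (311 - 0.5q) = 84, so q' = 734/3.
Then pb = 311 − 0.5·(734/3) = 566/3 and ps = 28 + 1·(734/3) = 818/3.
Government outlay = subsidy × quantity = 84 × 734/3 = 20552.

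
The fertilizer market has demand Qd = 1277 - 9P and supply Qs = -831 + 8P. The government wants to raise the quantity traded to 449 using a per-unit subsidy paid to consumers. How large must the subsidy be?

At Q = 449, invert demand for the buyer price: Pb = (1277 − 449)/9 = 92; invert supply for the seller price: Ps = (449 − (-831))/8 = 160.
The subsidy must fill the gap: s = Ps − Pb = 160 − 92 = 68.

Required subsidy s = 68 per unit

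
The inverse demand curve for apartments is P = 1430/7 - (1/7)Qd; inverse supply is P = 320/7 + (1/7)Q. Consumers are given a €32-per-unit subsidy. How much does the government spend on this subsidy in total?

Government cost = €21344

Pre-subsidy: 1430/7 - (1/7)Q = 320/7 + (1/7)Q gives Q* = 555 and P* = 125.
With the rebate, buyers effectively pay Pb = Ps − 32, where Ps is the price sellers receive.
On the curves, Pb = 1430/7 - (1/7)Q and Ps = 320/7 + (1/7)Q; the wedge Ps − Pb = 32 gives 320/7 + (1/7)Q − (1430/7 - (1/7)Q) = 32, so Q' = 667.
Then Pb = 1430/7 − (1/7)·667 = 109 and Ps = 320/7 + (1/7)·667 = 141.
Government outlay = subsidy × quantity = 32 × 667 = 21344.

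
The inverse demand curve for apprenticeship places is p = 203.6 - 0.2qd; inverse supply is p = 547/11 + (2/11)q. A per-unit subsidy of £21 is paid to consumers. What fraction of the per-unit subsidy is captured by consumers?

Consumer share = 11/21

Pre-subsidy: 203.6 - 0.2q = 547/11 + (2/11)q gives q* = 403 and p* = 123.
With the rebate, buyers effectively pay pb = ps − 21, where ps is the price sellers receive.
On the curves, pb = 203.6 - 0.2q and ps = 547/11 + (2/11)q; the wedge ps − pb = 21 gives 547/11 + (2/11)q − (203.6 - 0.2q) = 21, so q' = 458.
Then pb = 203.6 − 0.2·458 = 112 and ps = 547/11 + (2/11)·458 = 133.
Buyers' price falls by p* − pb = 123 − 112 = 11; sellers' price rises by ps − p* = 133 − 123 = 10.
So consumers capture 11/21 = 11/21 of each unit of subsidy.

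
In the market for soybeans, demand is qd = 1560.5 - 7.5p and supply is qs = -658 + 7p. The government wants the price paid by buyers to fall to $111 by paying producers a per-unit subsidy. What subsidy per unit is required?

Required subsidy s = $87 per unit

At a buyer price of 111, quantity demanded is 1560.5 − 7.5·111 = 728.
Sellers supply 728 only when they receive ps with -658 + 7·ps = 728, i.e. ps = 198.
s = ps − pb = 198 − 111 = 87.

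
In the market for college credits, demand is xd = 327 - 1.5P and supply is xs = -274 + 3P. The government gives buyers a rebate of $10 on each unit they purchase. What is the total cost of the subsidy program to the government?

Pre-subsidy: 327 - 1.5P = -274 + 3P gives P* = 1202/9, x* = 380/3.
With the rebate, buyers effectively pay Pb = Ps − 10, where Ps is the price sellers receive.
Demand in terms of Ps becomes xd = 327 − 1.5(Ps − 10) = 342 - 1.5Ps. Setting this equal to supply: 342 - 1.5Ps = -274 + 3Ps, so Ps = 1232/9.
Buyers pay Pb = 1232/9 − 10 = 1142/9; x' = -274 + 3·(1232/9) = 410/3.
Government outlay = subsidy × quantity = 10 × 410/3 = 4100/3.

Government cost = 4100/3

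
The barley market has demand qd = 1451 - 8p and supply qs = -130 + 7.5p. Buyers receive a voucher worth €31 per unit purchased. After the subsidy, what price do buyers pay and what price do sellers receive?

Pre-subsidy: 1451 - 8p = -130 + 7.5p gives p* = 102, q* = 635.
With the rebate, buyers effectively pay pb = ps − 31, where ps is the price sellers receive.
Demand in terms of ps becomes qd = 1451 − 8(ps − 31) = 1699 - 8ps. Setting this equal to supply: 1699 - 8ps = -130 + 7.5ps, so ps = 118.
Buyers pay pb = 118 − 31 = 87; q' = -130 + 7.5·118 = 755.

Buyers pay €87; sellers receive €118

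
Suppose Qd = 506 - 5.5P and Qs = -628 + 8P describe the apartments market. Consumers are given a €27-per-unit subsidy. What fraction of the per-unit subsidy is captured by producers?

Pre-subsidy: 506 - 5.5P = -628 + 8P gives P* = 84, Q* = 44.
With the rebate, buyers effectively pay Pb = Ps − 27, where Ps is the price sellers receive.
Demand in terms of Ps becomes Qd = 506 − 5.5(Ps − 27) = 654.5 - 5.5Ps. Setting this equal to supply: 654.5 - 5.5Ps = -628 + 8Ps, so Ps = 95.
Buyers pay Pb = 95 − 27 = 68; Q' = -628 + 8·95 = 132.
Buyers' price falls by P* − Pb = 84 − 68 = 16; sellers' price rises by Ps − P* = 95 − 84 = 11.
So producers capture 11/27 = 11/27 of each unit of subsidy.

Producer share = 11/27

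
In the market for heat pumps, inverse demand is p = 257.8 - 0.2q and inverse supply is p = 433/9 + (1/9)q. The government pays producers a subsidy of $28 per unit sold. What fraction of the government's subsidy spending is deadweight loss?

DWL / government spending = 45/764

Pre-subsidy: 257.8 - 0.2q = 433/9 + (1/9)q gives q* = 674 and p* = 123.
With the subsidy, sellers receive ps = pb + 28 for each unit, where pb is the price buyers pay.
On the curves, pb = 257.8 - 0.2q and ps = 433/9 + (1/9)q; the wedge ps − pb = 28 gives 433/9 + (1/9)q − (257.8 - 0.2q) = 28, so q' = 764.
Then pb = 257.8 − 0.2·764 = 105 and ps = 433/9 + (1/9)·764 = 133.
ΔCS = ½(674 + 764)(123 − 105) = 12942; ΔPS = ½(674 + 764)(133 − 123) = 7190.
Government spending = 28 × 764 = 21392.
DWL = ½ × 28 × (764 − 674) = 1260; fraction = 1260 / 21392 = 45/764.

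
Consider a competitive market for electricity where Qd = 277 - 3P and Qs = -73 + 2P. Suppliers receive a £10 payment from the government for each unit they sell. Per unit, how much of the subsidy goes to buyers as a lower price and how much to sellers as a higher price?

Buyers gain £4 per unit; sellers gain £6 per unit

Pre-subsidy: 277 - 3P = -73 + 2P gives P* = 70, Q* = 67.
With the subsidy, sellers receive Ps = Pb + 10 for each unit, where Pb is the price buyers pay.
Supply in terms of Pb becomes Qs = -73 + 2(Pb + 10) = -53 + 2Pb. Setting this equal to demand: 277 - 3Pb = -53 + 2Pb, so Pb = 66.
Sellers receive Ps = 66 + 10 = 76; Q' = 277 − 3·66 = 79.
Buyers' price falls by P* − Pb = 70 − 66 = 4; sellers' price rises by Ps − P* = 76 − 70 = 6.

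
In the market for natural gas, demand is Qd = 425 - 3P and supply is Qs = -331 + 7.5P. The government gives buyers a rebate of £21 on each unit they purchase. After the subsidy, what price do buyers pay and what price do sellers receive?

Pre-subsidy: 425 - 3P = -331 + 7.5P gives P* = 72, Q* = 209.
With the rebate, buyers effectively pay Pb = Ps − 21, where Ps is the price sellers receive.
Demand in terms of Ps becomes Qd = 425 − 3(Ps − 21) = 488 - 3Ps. Setting this equal to supply: 488 - 3Ps = -331 + 7.5Ps, so Ps = 78.
Buyers pay Pb = 78 − 21 = 57; Q' = -331 + 7.5·78 = 254.

Buyers pay £57; sellers receive £78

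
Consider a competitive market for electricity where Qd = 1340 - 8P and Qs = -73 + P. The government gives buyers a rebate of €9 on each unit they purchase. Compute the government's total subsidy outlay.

Pre-subsidy: 1340 - 8P = -73 + P gives P* = 157, Q* = 84.
With the rebate, buyers effectively pay Pb = Ps − 9, where Ps is the price sellers receive.
Demand in terms of Ps becomes Qd = 1340 − 8(Ps − 9) = 1412 - 8Ps. Setting this equal to supply: 1412 - 8Ps = -73 + Ps, so Ps = 165.
Buyers pay Pb = 165 − 9 = 156; Q' = -73 + 1·165 = 92.
Government outlay = subsidy × quantity = 9 × 92 = 828.

Government cost = €828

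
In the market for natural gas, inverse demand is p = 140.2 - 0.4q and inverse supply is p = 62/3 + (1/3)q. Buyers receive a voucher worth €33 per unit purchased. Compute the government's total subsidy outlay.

Government cost = €6864

Pre-subsidy: 140.2 - 0.4q = 62/3 + (1/3)q gives q* = 163 and p* = 75.
With the rebate, buyers effectively pay pb = ps − 33, where ps is the price sellers receive.
On the curves, pb = 140.2 - 0.4q and ps = 62/3 + (1/3)q; the wedge ps − pb = 33 gives 62/3 + (1/3)q − (140.2 - 0.4q) = 33, so q' = 208.
Then pb = 140.2 − 0.4·208 = 57 and ps = 62/3 + (1/3)·208 = 90.
Government outlay = subsidy × quantity = 33 × 208 = 6864.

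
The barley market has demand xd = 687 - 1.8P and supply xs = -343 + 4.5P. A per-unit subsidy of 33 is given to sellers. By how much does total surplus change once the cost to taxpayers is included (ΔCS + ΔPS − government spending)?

Net change in total surplus = -9801/14

Pre-subsidy: 687 - 1.8P = -343 + 4.5P gives P* = 10300/63, x* = 2749/7.
With the subsidy, sellers receive Ps = Pb + 33 for each unit, where Pb is the price buyers pay.
Supply in terms of Pb becomes xs = -343 + 4.5(Pb + 33) = -194.5 + 4.5Pb. Setting this equal to demand: 687 - 1.8Pb = -194.5 + 4.5Pb, so Pb = 8815/63.
Sellers receive Ps = 8815/63 + 33 = 10894/63; x' = 687 − 1.8·(8815/63) = 3046/7.
ΔCS = ½(2749/7 + 3046/7)(10300/63 − 8815/63) = 956175/98; ΔPS = ½(2749/7 + 3046/7)(10894/63 − 10300/63) = 191235/49.
Government spending = 33 × 3046/7 = 100518/7.
Net change = 956175/98 + 191235/49 − 100518/7 = -9801/14. The loss equals the DWL triangle ½·33·297/7.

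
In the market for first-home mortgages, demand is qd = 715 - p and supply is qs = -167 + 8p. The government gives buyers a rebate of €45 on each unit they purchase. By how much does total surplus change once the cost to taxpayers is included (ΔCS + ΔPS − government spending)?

Net change in total surplus = -€900

Pre-subsidy: 715 - p = -167 + 8p gives p* = 98, q* = 617.
With the rebate, buyers effectively pay pb = ps − 45, where ps is the price sellers receive.
Demand in terms of ps becomes qd = 715 − 1(ps − 45) = 760 - ps. Setting this equal to supply: 760 - ps = -167 + 8ps, so ps = 103.
Buyers pay pb = 103 − 45 = 58; q' = -167 + 8·103 = 657.
ΔCS = ½(617 + 657)(98 − 58) = 25480; ΔPS = ½(617 + 657)(103 − 98) = 3185.
Government spending = 45 × 657 = 29565.
Net change = 25480 + 3185 − 29565 = -900. The loss equals the DWL triangle ½·45·40.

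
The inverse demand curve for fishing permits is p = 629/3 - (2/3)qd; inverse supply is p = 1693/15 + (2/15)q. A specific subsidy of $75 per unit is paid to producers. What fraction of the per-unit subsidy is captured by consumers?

Pre-subsidy: 629/3 - (2/3)q = 1693/15 + (2/15)q gives q* = 121 and p* = 129.
With the subsidy, sellers receive ps = pb + 75 for each unit, where pb is the price buyers pay.
On the curves, pb = 629/3 - (2/3)q and ps = 1693/15 + (2/15)q; the wedge ps − pb = 75 gives 1693/15 + (2/15)q − (629/3 - (2/3)q) = 75, so q' = 214.75.
Then pb = 629/3 − (2/3)·214.75 = 66.5 and ps = 1693/15 + (2/15)·214.75 = 141.5.
Buyers' price falls by p* − pb = 129 − 66.5 = 62.5; sellers' price rises by ps − p* = 141.5 − 129 = 12.5.
So consumers capture 62.5/75 = 5/6 of each unit of subsidy.

Consumer share = 5/6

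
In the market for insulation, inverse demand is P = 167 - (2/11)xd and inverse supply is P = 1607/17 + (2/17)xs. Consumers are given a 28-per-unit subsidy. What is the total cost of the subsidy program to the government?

Government cost = 9394

Pre-subsidy: 167 - (2/11)x = 1607/17 + (2/17)x gives x* = 242 and P* = 123.
With the rebate, buyers effectively pay Pb = Ps − 28, where Ps is the price sellers receive.
On the curves, Pb = 167 - (2/11)x and Ps = 1607/17 + (2/17)x; the wedge Ps − Pb = 28 gives 1607/17 + (2/17)x − (167 - (2/11)x) = 28, so x' = 335.5.
Then Pb = 167 − (2/11)·335.5 = 106 and Ps = 1607/17 + (2/17)·335.5 = 134.
Government outlay = subsidy × quantity = 28 × 335.5 = 9394.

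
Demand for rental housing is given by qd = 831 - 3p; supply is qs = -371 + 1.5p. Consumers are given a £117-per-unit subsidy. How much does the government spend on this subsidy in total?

Government cost = £17160

Pre-subsidy: 831 - 3p = -371 + 1.5p gives p* = 2404/9, q* = 89/3.
With the rebate, buyers effectively pay pb = ps − 117, where ps is the price sellers receive.
Demand in terms of ps becomes qd = 831 − 3(ps − 117) = 1182 - 3ps. Setting this equal to supply: 1182 - 3ps = -371 + 1.5ps, so ps = 3106/9.
Buyers pay pb = 3106/9 − 117 = 2053/9; q' = -371 + 1.5·(3106/9) = 440/3.
Government outlay = subsidy × quantity = 117 × 440/3 = 17160.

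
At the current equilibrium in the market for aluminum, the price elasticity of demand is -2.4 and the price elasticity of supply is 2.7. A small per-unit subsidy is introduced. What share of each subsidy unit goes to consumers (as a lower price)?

Consumer share = 9/17

For a small subsidy around the equilibrium, the benefit split depends on the relative slopes, which at a point are proportional to the elasticities.
Buyer share = εs/(εs + |εd|) = 2.7/(2.7 + 2.4) = 9/17; seller share = |εd|/(εs + |εd|) = 8/17.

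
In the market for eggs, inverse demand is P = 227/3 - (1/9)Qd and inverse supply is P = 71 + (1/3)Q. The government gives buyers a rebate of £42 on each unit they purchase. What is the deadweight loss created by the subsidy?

Deadweight loss = £1984.5

Pre-subsidy: 227/3 - (1/9)Q = 71 + (1/3)Q gives Q* = 10.5 and P* = 74.5.
With the rebate, buyers effectively pay Pb = Ps − 42, where Ps is the price sellers receive.
On the curves, Pb = 227/3 - (1/9)Q and Ps = 71 + (1/3)Q; the wedge Ps − Pb = 42 gives 71 + (1/3)Q − (227/3 - (1/9)Q) = 42, so Q' = 105.
Then Pb = 227/3 − (1/9)·105 = 64 and Ps = 71 + (1/3)·105 = 106.
The subsidy expands output by 105 − 10.5 = 94.5 past the efficient level; on those units the gap between marginal cost and willingness to pay runs from 0 up to 42.
DWL = ½ × 42 × 94.5 = 1984.5.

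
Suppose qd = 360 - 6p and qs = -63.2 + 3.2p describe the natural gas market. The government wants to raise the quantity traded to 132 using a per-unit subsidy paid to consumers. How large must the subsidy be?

Required subsidy s = 23 per unit

At q = 132, invert demand for the buyer price: pb = (360 − 132)/6 = 38; invert supply for the seller price: ps = (132 − (-63.2))/3.2 = 61.
The subsidy must fill the gap: s = ps − pb = 61 − 38 = 23.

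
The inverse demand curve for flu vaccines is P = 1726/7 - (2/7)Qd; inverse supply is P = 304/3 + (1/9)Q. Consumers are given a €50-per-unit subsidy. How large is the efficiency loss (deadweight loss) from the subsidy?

Pre-subsidy: 1726/7 - (2/7)Q = 304/3 + (1/9)Q gives Q* = 366 and P* = 142.
With the rebate, buyers effectively pay Pb = Ps − 50, where Ps is the price sellers receive.
On the curves, Pb = 1726/7 - (2/7)Q and Ps = 304/3 + (1/9)Q; the wedge Ps − Pb = 50 gives 304/3 + (1/9)Q − (1726/7 - (2/7)Q) = 50, so Q' = 492.
Then Pb = 1726/7 − (2/7)·492 = 106 and Ps = 304/3 + (1/9)·492 = 156.
The subsidy expands output by 492 − 366 = 126 past the efficient level; on those units the gap between marginal cost and willingness to pay runs from 0 up to 50.
DWL = ½ × 50 × 126 = 3150.

Deadweight loss = €3150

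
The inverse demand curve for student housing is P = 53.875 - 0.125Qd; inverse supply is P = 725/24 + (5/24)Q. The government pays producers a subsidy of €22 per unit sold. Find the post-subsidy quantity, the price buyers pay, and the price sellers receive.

Pre-subsidy: 53.875 - 0.125Q = 725/24 + (5/24)Q gives Q* = 71 and P* = 45.
With the subsidy, sellers receive Ps = Pb + 22 for each unit, where Pb is the price buyers pay.
On the curves, Pb = 53.875 - 0.125Q and Ps = 725/24 + (5/24)Q; the wedge Ps − Pb = 22 gives 725/24 + (5/24)Q − (53.875 - 0.125Q) = 22, so Q' = 137.
Then Pb = 53.875 − 0.125·137 = 36.75 and Ps = 725/24 + (5/24)·137 = 58.75.

Q' = 137; buyers pay €36.75; sellers receive €58.75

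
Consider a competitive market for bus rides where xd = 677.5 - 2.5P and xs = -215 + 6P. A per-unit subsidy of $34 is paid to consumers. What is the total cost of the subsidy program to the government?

Pre-subsidy: 677.5 - 2.5P = -215 + 6P gives P* = 105, x* = 415.
With the rebate, buyers effectively pay Pb = Ps − 34, where Ps is the price sellers receive.
Demand in terms of Ps becomes xd = 677.5 − 2.5(Ps − 34) = 762.5 - 2.5Ps. Setting this equal to supply: 762.5 - 2.5Ps = -215 + 6Ps, so Ps = 115.
Buyers pay Pb = 115 − 34 = 81; x' = -215 + 6·115 = 475.
Government outlay = subsidy × quantity = 34 × 475 = 16150.

Government cost = $16150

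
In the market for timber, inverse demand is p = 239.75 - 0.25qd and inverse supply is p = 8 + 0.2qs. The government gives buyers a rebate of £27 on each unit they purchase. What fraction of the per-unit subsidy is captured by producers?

Producer share = 4/9

Pre-subsidy: 239.75 - 0.25q = 8 + 0.2q gives q* = 515 and p* = 111.
With the rebate, buyers effectively pay pb = ps − 27, where ps is the price sellers receive.
On the curves, pb = 239.75 - 0.25q and ps = 8 + 0.2q; the wedge ps − pb = 27 gives 8 + 0.2q − (239.75 - 0.25q) = 27, so q' = 575.
Then pb = 239.75 − 0.25·575 = 96 and ps = 8 + 0.2·575 = 123.
Buyers' price falls by p* − pb = 111 − 96 = 15; sellers' price rises by ps − p* = 123 − 111 = 12.
So producers capture 12/27 = 4/9 of each unit of subsidy.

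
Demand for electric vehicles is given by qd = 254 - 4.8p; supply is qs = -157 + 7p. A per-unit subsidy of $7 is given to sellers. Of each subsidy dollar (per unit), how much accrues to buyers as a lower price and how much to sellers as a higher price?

Buyers gain 245/59 per unit; sellers gain 168/59 per unit

Pre-subsidy: 254 - 4.8p = -157 + 7p gives p* = 2055/59, q* = 5122/59.
With the subsidy, sellers receive ps = pb + 7 for each unit, where pb is the price buyers pay.
Supply in terms of pb becomes qs = -157 + 7(pb + 7) = -108 + 7pb. Setting this equal to demand: 254 - 4.8pb = -108 + 7pb, so pb = 1810/59.
Sellers receive ps = 1810/59 + 7 = 2223/59; q' = 254 − 4.8·(1810/59) = 6298/59.
Buyers' price falls by p* − pb = 2055/59 − 1810/59 = 245/59; sellers' price rises by ps − p* = 2223/59 − 2055/59 = 168/59.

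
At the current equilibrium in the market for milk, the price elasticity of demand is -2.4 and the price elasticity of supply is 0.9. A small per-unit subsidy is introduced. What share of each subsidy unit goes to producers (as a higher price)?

For a small subsidy around the equilibrium, the benefit split depends on the relative slopes, which at a point are proportional to the elasticities.
Buyer share = εs/(εs + |εd|) = 0.9/(0.9 + 2.4) = 3/11; seller share = |εd|/(εs + |εd|) = 8/11.
So producers capture 8/11 of the subsidy.

Producer share = 8/11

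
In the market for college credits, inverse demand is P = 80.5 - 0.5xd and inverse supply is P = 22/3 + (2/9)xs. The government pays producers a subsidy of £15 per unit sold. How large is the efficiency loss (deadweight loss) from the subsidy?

Deadweight loss = 2025/13

Pre-subsidy: 80.5 - 0.5x = 22/3 + (2/9)x gives x* = 1317/13 and P* = 388/13.
With the subsidy, sellers receive Ps = Pb + 15 for each unit, where Pb is the price buyers pay.
On the curves, Pb = 80.5 - 0.5x and Ps = 22/3 + (2/9)x; the wedge Ps − Pb = 15 gives 22/3 + (2/9)x − (80.5 - 0.5x) = 15, so x' = 1587/13.
Then Pb = 80.5 − 0.5·(1587/13) = 253/13 and Ps = 22/3 + (2/9)·(1587/13) = 448/13.
The subsidy expands output by 1587/13 − 1317/13 = 270/13 past the efficient level; on those units the gap between marginal cost and willingness to pay runs from 0 up to 15.
DWL = ½ × 15 × 270/13 = 2025/13.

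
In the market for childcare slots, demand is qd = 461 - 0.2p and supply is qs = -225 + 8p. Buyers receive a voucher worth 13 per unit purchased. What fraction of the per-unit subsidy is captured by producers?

Producer share = 1/41

Pre-subsidy: 461 - 0.2p = -225 + 8p gives p* = 3430/41, q* = 18215/41.
With the rebate, buyers effectively pay pb = ps − 13, where ps is the price sellers receive.
Demand in terms of ps becomes qd = 461 − 0.2(ps − 13) = 463.6 - 0.2ps. Setting this equal to supply: 463.6 - 0.2ps = -225 + 8ps, so ps = 3443/41.
Buyers pay pb = 3443/41 − 13 = 2910/41; q' = -225 + 8·(3443/41) = 18319/41.
Buyers' price falls by p* − pb = 3430/41 − 2910/41 = 520/41; sellers' price rises by ps − p* = 3443/41 − 3430/41 = 13/41.
So producers capture (13/41)/13 = 1/41 of each unit of subsidy.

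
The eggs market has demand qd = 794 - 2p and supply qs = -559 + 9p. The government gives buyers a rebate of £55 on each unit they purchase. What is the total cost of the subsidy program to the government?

Government cost = £35090

Pre-subsidy: 794 - 2p = -559 + 9p gives p* = 123, q* = 548.
With the rebate, buyers effectively pay pb = ps − 55, where ps is the price sellers receive.
Demand in terms of ps becomes qd = 794 − 2(ps − 55) = 904 - 2ps. Setting this equal to supply: 904 - 2ps = -559 + 9ps, so ps = 133.
Buyers pay pb = 133 − 55 = 78; q' = -559 + 9·133 = 638.
Government outlay = subsidy × quantity = 55 × 638 = 35090.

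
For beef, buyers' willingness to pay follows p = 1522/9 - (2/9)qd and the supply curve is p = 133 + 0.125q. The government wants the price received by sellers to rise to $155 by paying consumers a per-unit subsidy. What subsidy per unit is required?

At a seller price of 155, quantity supplied is -1064 + 8·155 = 176.
Buyers absorb 176 only when they pay pb = 1522/9 − (2/9)·176 = 130.
s = ps − pb = 155 − 130 = 25.

Required subsidy s = $25 per unit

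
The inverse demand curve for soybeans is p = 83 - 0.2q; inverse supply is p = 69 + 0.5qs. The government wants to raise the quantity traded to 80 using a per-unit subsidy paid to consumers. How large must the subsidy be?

At q = 80, from the demand curve buyers pay pb = 83 − 0.2·80 = 67; from the supply curve sellers need ps = 69 + 0.5·80 = 109.
The subsidy must fill the gap: s = ps − pb = 109 − 67 = 42.

Required subsidy s = 42 per unit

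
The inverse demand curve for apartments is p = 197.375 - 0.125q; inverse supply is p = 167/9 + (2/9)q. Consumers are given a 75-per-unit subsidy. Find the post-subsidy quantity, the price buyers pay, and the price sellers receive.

q' = 731; buyers pay 106; sellers receive 181

Pre-subsidy: 197.375 - 0.125q = 167/9 + (2/9)q gives q* = 515 and p* = 133.
With the rebate, buyers effectively pay pb = ps − 75, where ps is the price sellers receive.
On the curves, pb = 197.375 - 0.125q and ps = 167/9 + (2/9)q; the wedge ps − pb = 75 gives 167/9 + (2/9)q − (197.375 - 0.125q) = 75, so q' = 731.
Then pb = 197.375 − 0.125·731 = 106 and ps = 167/9 + (2/9)·731 = 181.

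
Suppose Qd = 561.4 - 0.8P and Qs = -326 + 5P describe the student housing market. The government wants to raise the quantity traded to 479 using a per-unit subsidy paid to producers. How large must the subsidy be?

At Q = 479, invert demand for the buyer price: Pb = (561.4 − 479)/0.8 = 103; invert supply for the seller price: Ps = (479 − (-326))/5 = 161.
The subsidy must fill the gap: s = Ps − Pb = 161 − 103 = 58.

Required subsidy s = 58 per unit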